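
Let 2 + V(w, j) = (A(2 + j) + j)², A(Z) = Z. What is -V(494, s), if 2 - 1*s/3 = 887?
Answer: -28174862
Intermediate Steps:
s = -2655 (s = 6 - 3*887 = 6 - 2661 = -2655)
V(w, j) = -2 + (2 + 2*j)² (V(w, j) = -2 + ((2 + j) + j)² = -2 + (2 + 2*j)²)
-V(494, s) = -(-2 + 4*(1 - 2655)²) = -(-2 + 4*(-2654)²) = -(-2 + 4*7043716) = -(-2 + 28174864) = -1*28174862 = -28174862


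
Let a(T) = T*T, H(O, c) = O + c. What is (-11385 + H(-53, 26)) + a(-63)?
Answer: -7443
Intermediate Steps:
a(T) = T**2
(-11385 + H(-53, 26)) + a(-63) = (-11385 + (-53 + 26)) + (-63)**2 = (-11385 - 27) + 3969 = -11412 + 3969 = -7443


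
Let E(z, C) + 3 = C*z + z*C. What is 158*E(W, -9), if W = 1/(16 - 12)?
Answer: -1185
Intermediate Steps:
W = ¼ (W = 1/4 = ¼ ≈ 0.25000)
E(z, C) = -3 + 2*C*z (E(z, C) = -3 + (C*z + z*C) = -3 + (C*z + C*z) = -3 + 2*C*z)
158*E(W, -9) = 158*(-3 + 2*(-9)*(¼)) = 158*(-3 - 9/2) = 158*(-15/2) = -1185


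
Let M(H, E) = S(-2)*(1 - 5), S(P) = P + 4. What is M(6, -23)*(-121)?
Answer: 968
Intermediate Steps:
S(P) = 4 + P
M(H, E) = -8 (M(H, E) = (4 - 2)*(1 - 5) = 2*(-4) = -8)
M(6, -23)*(-121) = -8*(-121) = 968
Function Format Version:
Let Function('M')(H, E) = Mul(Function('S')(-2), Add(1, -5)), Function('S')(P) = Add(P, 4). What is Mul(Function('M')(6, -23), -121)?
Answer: 968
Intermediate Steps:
Function('S')(P) = Add(4, P)
Function('M')(H, E) = -8 (Function('M')(H, E) = Mul(Add(4, -2), Add(1, -5)) = Mul(2, -4) = -8)
Mul(Function('M')(6, -23), -121) = Mul(-8, -121) = 968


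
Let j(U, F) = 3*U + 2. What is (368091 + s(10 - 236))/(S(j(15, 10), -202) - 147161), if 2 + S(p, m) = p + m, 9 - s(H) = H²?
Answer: -158512/73659 ≈ -2.1520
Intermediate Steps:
s(H) = 9 - H²
j(U, F) = 2 + 3*U
S(p, m) = -2 + m + p (S(p, m) = -2 + (p + m) = -2 + (m + p) = -2 + m + p)
(368091 + s(10 - 236))/(S(j(15, 10), -202) - 147161) = (368091 + (9 - (10 - 236)²))/((-2 - 202 + (2 + 3*15)) - 147161) = (368091 + (9 - 1*(-226)²))/((-2 - 202 + (2 + 45)) - 147161) = (368091 + (9 - 1*51076))/((-2 - 202 + 47) - 147161) = (368091 + (9 - 51076))/(-157 - 147161) = (368091 - 51067)/(-147318) = 317024*(-1/147318) = -158512/73659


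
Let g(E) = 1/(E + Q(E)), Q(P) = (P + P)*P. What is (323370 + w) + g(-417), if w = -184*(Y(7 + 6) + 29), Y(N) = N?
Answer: 109641720763/347361 ≈ 3.1564e+5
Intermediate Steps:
Q(P) = 2*P² (Q(P) = (2*P)*P = 2*P²)
g(E) = 1/(E + 2*E²)
w = -7728 (w = -184*((7 + 6) + 29) = -184*(13 + 29) = -184*42 = -7728)
(323370 + w) + g(-417) = (323370 - 7728) + 1/((-417)*(1 + 2*(-417))) = 315642 - 1/(417*(1 - 834)) = 315642 - 1/417/(-833) = 315642 - 1/417*(-1/833) = 315642 + 1/347361 = 109641720763/347361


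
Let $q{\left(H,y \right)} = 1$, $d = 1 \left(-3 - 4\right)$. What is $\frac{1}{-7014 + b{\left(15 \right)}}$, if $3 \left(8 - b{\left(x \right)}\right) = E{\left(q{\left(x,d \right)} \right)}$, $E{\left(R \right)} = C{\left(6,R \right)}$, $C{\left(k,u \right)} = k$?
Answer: $- \frac{1}{7008} \approx -0.00014269$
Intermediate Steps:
$d = -7$ ($d = 1 \left(-7\right) = -7$)
$E{\left(R \right)} = 6$
$b{\left(x \right)} = 6$ ($b{\left(x \right)} = 8 - 2 = 6$)
$\frac{1}{-7014 + b{\left(15 \right)}} = \frac{1}{-7014 + 6} = \frac{1}{-7008} = - \frac{1}{7008}$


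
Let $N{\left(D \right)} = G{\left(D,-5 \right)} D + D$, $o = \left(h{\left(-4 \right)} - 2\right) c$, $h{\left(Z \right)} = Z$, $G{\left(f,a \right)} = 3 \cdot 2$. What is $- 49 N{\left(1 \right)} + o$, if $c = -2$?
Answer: $-331$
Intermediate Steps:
$G{\left(f,a \right)} = 6$
$o = 12$ ($o = \left(-4 - 2\right) \left(-2\right) = \left(-6\right) \left(-2\right) = 12$)
$N{\left(D \right)} = 7 D$ ($N{\left(D \right)} = 6 D + D = 7 D$)
$- 49 N{\left(1 \right)} + o = - 49 \cdot 7 \cdot 1 + 12 = \left(-49\right) 7 + 12 = -343 + 12 = -331$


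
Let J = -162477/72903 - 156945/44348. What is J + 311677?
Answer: 335888320270619/1077700748 ≈ 3.1167e+5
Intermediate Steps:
J = -6215763777/1077700748 (J = -162477*1/72903 - 156945*1/44348 = -54159/24301 - 156945/44348 = -6215763777/1077700748 ≈ -5.7676)
J + 311677 = -6215763777/1077700748 + 311677 = 335888320270619/1077700748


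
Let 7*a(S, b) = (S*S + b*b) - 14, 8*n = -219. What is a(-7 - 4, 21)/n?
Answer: -4384/1533 ≈ -2.8598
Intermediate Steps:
n = -219/8 (n = (⅛)*(-219) = -219/8 ≈ -27.375)
a(S, b) = -2 + S²/7 + b²/7 (a(S, b) = ((S*S + b*b) - 14)/7 = ((S² + b²) - 14)/7 = (-14 + S² + b²)/7 = -2 + S²/7 + b²/7)
a(-7 - 4, 21)/n = (-2 + (-7 - 4)²/7 + (⅐)*21²)/(-219/8) = (-2 + (⅐)*(-11)² + (⅐)*441)*(-8/219) = (-2 + (⅐)*121 + 63)*(-8/219) = (-2 + 121/7 + 63)*(-8/219) = (548/7)*(-8/219) = -4384/1533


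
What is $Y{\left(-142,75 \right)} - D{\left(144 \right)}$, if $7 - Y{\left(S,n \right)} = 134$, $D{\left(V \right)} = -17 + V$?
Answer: $-254$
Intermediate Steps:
$Y{\left(S,n \right)} = -127$ ($Y{\left(S,n \right)} = 7 - 134 = -127$)
$Y{\left(-142,75 \right)} - D{\left(144 \right)} = -127 - \left(-17 + 144\right) = -127 - 127 = -254$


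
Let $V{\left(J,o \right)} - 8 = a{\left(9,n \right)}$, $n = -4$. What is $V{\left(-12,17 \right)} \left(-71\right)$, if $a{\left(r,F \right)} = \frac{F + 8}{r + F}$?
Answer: $- \frac{3124}{5} \approx -624.8$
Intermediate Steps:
$a{\left(r,F \right)} = \frac{8 + F}{F + r}$
$V{\left(J,o \right)} = \frac{44}{5}$ ($V{\left(J,o \right)} = 8 + \frac{8 - 4}{-4 + 9} = 8 + \frac{1}{5} \cdot 4 = 8 + \frac{4}{5} = \frac{44}{5}$)
$V{\left(-12,17 \right)} \left(-71\right) = \frac{44}{5} \left(-71\right) = - \frac{3124}{5}$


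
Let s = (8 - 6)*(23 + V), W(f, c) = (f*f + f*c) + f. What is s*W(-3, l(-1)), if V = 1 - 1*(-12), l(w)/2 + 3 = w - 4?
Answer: 3888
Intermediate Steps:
l(w) = -14 + 2*w (l(w) = -6 + 2*(w - 4) = -6 + 2*(-4 + w) = -6 + (-8 + 2*w) = -14 + 2*w)
V = 13 (V = 1 + 12 = 13)
W(f, c) = f + f² + c*f (W(f, c) = (f² + c*f) + f = f + f² + c*f)
s = 72 (s = (8 - 6)*(23 + 13) = 2*36 = 72)
s*W(-3, l(-1)) = 72*(-3*(1 + (-14 + 2*(-1)) - 3)) = 72*(-3*(1 + (-14 - 2) - 3)) = 72*(-3*(1 - 16 - 3)) = 72*(-3*(-18)) = 72*54 = 3888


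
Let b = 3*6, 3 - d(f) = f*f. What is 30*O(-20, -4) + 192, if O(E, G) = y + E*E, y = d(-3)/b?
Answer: 12182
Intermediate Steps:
d(f) = 3 - f² (d(f) = 3 - f*f = 3 - f²)
b = 18
y = -⅓ (y = (3 - 1*(-3)²)/18 = (3 - 1*9)*(1/18) = (3 - 9)*(1/18) = -6*1/18 = -⅓ ≈ -0.33333)
O(E, G) = -⅓ + E² (O(E, G) = -⅓ + E*E = -⅓ + E²)
30*O(-20, -4) + 192 = 30*(-⅓ + (-20)²) + 192 = 30*(-⅓ + 400) + 192 = 30*(1199/3) + 192 = 11990 + 192 = 12182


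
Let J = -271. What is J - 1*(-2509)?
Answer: 2238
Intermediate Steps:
J - 1*(-2509) = -271 - 1*(-2509) = -271 + 2509 = 2238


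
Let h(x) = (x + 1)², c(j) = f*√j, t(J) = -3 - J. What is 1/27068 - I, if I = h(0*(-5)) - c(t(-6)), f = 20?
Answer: -27067/27068 + 20*√3 ≈ 33.641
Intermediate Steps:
c(j) = 20*√j
h(x) = (1 + x)²
I = 1 - 20*√3 (I = (1 + 0*(-5))² - 20*√(-3 - 1*(-6)) = (1 + 0)² - 20*√(-3 + 6) = 1² - 20*√3 = 1 - 20*√3 ≈ -33.641)
1/27068 - I = 1/27068 - (1 - 20*√3) = 1/27068 + (-1 + 20*√3) = -27067/27068 + 20*√3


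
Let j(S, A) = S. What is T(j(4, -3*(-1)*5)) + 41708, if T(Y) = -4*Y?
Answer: 41692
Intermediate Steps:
T(j(4, -3*(-1)*5)) + 41708 = -4*4 + 41708 = -16 + 41708 = 41692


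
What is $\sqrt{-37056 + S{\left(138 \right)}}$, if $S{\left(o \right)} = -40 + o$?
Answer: $i \sqrt{36958} \approx 192.24 i$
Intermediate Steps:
$\sqrt{-37056 + S{\left(138 \right)}} = \sqrt{-37056 + \left(-40 + 138\right)} = \sqrt{-37056 + 98} = \sqrt{-36958} = i \sqrt{36958}$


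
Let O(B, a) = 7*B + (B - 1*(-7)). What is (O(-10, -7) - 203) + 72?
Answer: -204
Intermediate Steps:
O(B, a) = 7 + 8*B (O(B, a) = 7*B + (B + 7) = 7*B + (7 + B) = 7 + 8*B)
(O(-10, -7) - 203) + 72 = ((7 + 8*(-10)) - 203) + 72 = ((7 - 80) - 203) + 72 = (-73 - 203) + 72 = -276 + 72 = -204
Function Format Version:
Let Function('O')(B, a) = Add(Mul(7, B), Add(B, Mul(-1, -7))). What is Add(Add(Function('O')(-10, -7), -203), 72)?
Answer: -204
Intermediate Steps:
Function('O')(B, a) = Add(7, Mul(8, B)) (Function('O')(B, a) = Add(Mul(7, B), Add(B, 7)) = Add(Mul(7, B), Add(7, B)) = Add(7, Mul(8, B)))
Add(Add(Function('O')(-10, -7), -203), 72) = Add(Add(Add(7, Mul(8, -10)), -203), 72) = Add(Add(Add(7, -80), -203), 72) = Add(Add(-73, -203), 72) = Add(-276, 72) = -204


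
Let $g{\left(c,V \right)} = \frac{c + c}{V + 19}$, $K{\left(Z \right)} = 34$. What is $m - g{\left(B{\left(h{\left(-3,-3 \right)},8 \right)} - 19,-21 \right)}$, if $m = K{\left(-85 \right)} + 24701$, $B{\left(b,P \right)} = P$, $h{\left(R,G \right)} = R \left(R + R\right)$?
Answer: $24724$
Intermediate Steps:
$h{\left(R,G \right)} = 2 R^{2}$ ($h{\left(R,G \right)} = R 2 R = 2 R^{2}$)
$g{\left(c,V \right)} = \frac{2 c}{19 + V}$
$m = 24735$ ($m = 34 + 24701 = 24735$)
$m - g{\left(B{\left(h{\left(-3,-3 \right)},8 \right)} - 19,-21 \right)} = 24735 - \frac{2 \left(8 - 19\right)}{19 - 21} = 24735 - \frac{2 \left(8 - 19\right)}{-2} = 24735 - 2 \left(-11\right) \left(- \frac{1}{2}\right) = 24735 - 11 = 24724$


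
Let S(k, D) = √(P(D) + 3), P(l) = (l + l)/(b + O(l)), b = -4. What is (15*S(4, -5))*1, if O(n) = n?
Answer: 5*√37 ≈ 30.414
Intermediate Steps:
P(l) = 2*l/(-4 + l) (P(l) = (l + l)/(-4 + l) = (2*l)/(-4 + l) = 2*l/(-4 + l))
S(k, D) = √(3 + 2*D/(-4 + D)) (S(k, D) = √(2*D/(-4 + D) + 3) = √(3 + 2*D/(-4 + D)))
(15*S(4, -5))*1 = (15*√((-12 + 5*(-5))/(-4 - 5)))*1 = (15*√((-12 - 25)/(-9)))*1 = (15*√(-⅑*(-37)))*1 = (15*√(37/9))*1 = (15*(√37/3))*1 = (5*√37)*1 = 5*√37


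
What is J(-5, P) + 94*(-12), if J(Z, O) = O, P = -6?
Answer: -1134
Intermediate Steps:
J(-5, P) + 94*(-12) = -6 + 94*(-12) = -6 - 1128 = -1134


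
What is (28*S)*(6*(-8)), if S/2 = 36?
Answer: -96768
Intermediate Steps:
S = 72 (S = 2*36 = 72)
(28*S)*(6*(-8)) = (28*72)*(6*(-8)) = 2016*(-48) = -96768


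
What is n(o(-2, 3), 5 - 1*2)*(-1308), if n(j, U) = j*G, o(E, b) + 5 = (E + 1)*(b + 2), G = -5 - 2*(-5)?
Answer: 65400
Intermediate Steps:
G = 5 (G = -5 + 10 = 5)
o(E, b) = -5 + (1 + E)*(2 + b) (o(E, b) = -5 + (E + 1)*(b + 2) = -5 + (1 + E)*(2 + b))
n(j, U) = 5*j (n(j, U) = j*5 = 5*j)
n(o(-2, 3), 5 - 1*2)*(-1308) = (5*(-3 + 3 + 2*(-2) - 2*3))*(-1308) = (5*(-3 + 3 - 4 - 6))*(-1308) = (5*(-10))*(-1308) = -50*(-1308) = 65400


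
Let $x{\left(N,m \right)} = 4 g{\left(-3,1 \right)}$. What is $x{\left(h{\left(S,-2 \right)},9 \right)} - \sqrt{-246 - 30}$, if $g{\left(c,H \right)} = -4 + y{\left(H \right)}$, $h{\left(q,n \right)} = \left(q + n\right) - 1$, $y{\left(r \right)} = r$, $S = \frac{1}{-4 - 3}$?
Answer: $-12 - 2 i \sqrt{69} \approx -12.0 - 16.613 i$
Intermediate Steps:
$S = - \frac{1}{7}$ ($S = \frac{1}{-7} = - \frac{1}{7} \approx -0.14286$)
$h{\left(q,n \right)} = -1 + n + q$ ($h{\left(q,n \right)} = \left(n + q\right) - 1 = -1 + n + q$)
$g{\left(c,H \right)} = -4 + H$
$x{\left(N,m \right)} = -12$ ($x{\left(N,m \right)} = 4 \left(-4 + 1\right) = 4 \left(-3\right) = -12$)
$x{\left(h{\left(S,-2 \right)},9 \right)} - \sqrt{-246 - 30} = -12 - \sqrt{-246 - 30} = -12 - \sqrt{-276} = -12 - 2 i \sqrt{69}$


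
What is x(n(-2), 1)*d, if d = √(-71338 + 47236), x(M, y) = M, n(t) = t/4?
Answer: -3*I*√2678/2 ≈ -77.624*I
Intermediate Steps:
n(t) = t/4 (n(t) = t*(¼) = t/4)
d = 3*I*√2678 (d = √(-24102) = 3*I*√2678 ≈ 155.25*I)
x(n(-2), 1)*d = ((¼)*(-2))*(3*I*√2678) = -3*I*√2678/2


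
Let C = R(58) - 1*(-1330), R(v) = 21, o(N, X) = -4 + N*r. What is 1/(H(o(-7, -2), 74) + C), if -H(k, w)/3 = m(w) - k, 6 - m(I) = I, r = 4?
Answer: 1/1459 ≈ 0.00068540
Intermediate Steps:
o(N, X) = -4 + 4*N (o(N, X) = -4 + N*4 = -4 + 4*N)
m(I) = 6 - I
H(k, w) = -18 + 3*k + 3*w (H(k, w) = -3*((6 - w) - k) = -3*(6 - k - w) = -18 + 3*k + 3*w)
C = 1351 (C = 21 - 1*(-1330) = 21 + 1330 = 1351)
1/(H(o(-7, -2), 74) + C) = 1/((-18 + 3*(-4 + 4*(-7)) + 3*74) + 1351) = 1/((-18 + 3*(-4 - 28) + 222) + 1351) = 1/((-18 + 3*(-32) + 222) + 1351) = 1/((-18 - 96 + 222) + 1351) = 1/(108 + 1351) = 1/1459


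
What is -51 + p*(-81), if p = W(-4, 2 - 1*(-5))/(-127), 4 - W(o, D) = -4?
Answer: -5829/127 ≈ -45.898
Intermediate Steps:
W(o, D) = 8 (W(o, D) = 4 - 1*(-4) = 4 + 4 = 8)
p = -8/127 (p = 8/(-127) = 8*(-1/127) = -8/127 ≈ -0.062992)
-51 + p*(-81) = -51 - 8/127*(-81) = -51 + 648/127 = -5829/127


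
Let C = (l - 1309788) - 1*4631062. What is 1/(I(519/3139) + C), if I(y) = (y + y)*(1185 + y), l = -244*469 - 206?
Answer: -9853321/59662844886040 ≈ -1.6515e-7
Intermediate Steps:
l = -114642 (l = -114436 - 206 = -114642)
I(y) = 2*y*(1185 + y) (I(y) = (2*y)*(1185 + y) = 2*y*(1185 + y))
C = -6055492 (C = (-114642 - 1309788) - 1*4631062 = -1424430 - 4631062 = -6055492)
1/(I(519/3139) + C) = 1/(2*(519/3139)*(1185 + 519/3139) - 6055492) = 1/(2*(519/3139)*(3720234/3139) - 6055492) = 1/(3861602892/9853321 - 6055492) = 1/(-59662844886040/9853321) = -9853321/59662844886040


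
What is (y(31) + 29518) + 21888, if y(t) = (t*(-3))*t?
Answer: 48523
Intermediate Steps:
y(t) = -3*t² (y(t) = (-3*t)*t = -3*t²)
(y(31) + 29518) + 21888 = (-3*31² + 29518) + 21888 = (-3*961 + 29518) + 21888 = (-2883 + 29518) + 21888 = 26635 + 21888 = 48523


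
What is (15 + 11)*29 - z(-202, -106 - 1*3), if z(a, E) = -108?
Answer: 862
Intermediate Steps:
(15 + 11)*29 - z(-202, -106 - 1*3) = (15 + 11)*29 - 1*(-108) = 26*29 + 108 = 754 + 108 = 862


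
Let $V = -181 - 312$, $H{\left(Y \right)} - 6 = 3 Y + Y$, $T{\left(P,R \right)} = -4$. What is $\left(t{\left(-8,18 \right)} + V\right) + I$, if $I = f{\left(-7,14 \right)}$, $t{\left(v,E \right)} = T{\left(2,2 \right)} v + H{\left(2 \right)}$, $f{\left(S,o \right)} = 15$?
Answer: $-432$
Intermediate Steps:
$H{\left(Y \right)} = 6 + 4 Y$ ($H{\left(Y \right)} = 6 + \left(3 Y + Y\right) = 6 + 4 Y$)
$t{\left(v,E \right)} = 14 - 4 v$ ($t{\left(v,E \right)} = - 4 v + \left(6 + 4 \cdot 2\right) = - 4 v + \left(6 + 8\right) = - 4 v + 14 = 14 - 4 v$)
$I = 15$
$V = -493$ ($V = -181 - 312 = -493$)
$\left(t{\left(-8,18 \right)} + V\right) + I = \left(\left(14 - -32\right) - 493\right) + 15 = \left(\left(14 + 32\right) - 493\right) + 15 = \left(46 - 493\right) + 15 = -447 + 15 = -432$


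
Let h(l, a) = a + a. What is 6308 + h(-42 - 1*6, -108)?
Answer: 6092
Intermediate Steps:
h(l, a) = 2*a
6308 + h(-42 - 1*6, -108) = 6308 + 2*(-108) = 6308 - 216 = 6092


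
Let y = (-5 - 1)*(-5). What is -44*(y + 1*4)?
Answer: -1496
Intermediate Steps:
y = 30 (y = -6*(-5) = 30)
-44*(y + 1*4) = -44*(30 + 1*4) = -44*(30 + 4) = -44*34 = -1496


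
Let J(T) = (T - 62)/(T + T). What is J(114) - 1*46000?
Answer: -2621987/57 ≈ -46000.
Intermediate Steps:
J(T) = (-62 + T)/(2*T) (J(T) = (-62 + T)/((2*T)) = (-62 + T)*(1/(2*T)) = (-62 + T)/(2*T))
J(114) - 1*46000 = (½)*(-62 + 114)/114 - 1*46000 = (½)*(1/114)*52 - 46000 = 13/57 - 46000 = -2621987/57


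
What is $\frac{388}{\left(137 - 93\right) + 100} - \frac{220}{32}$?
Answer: $- \frac{301}{72} \approx -4.1806$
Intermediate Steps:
$\frac{388}{\left(137 - 93\right) + 100} - \frac{220}{32} = \frac{388}{44 + 100} - \frac{55}{8} = \frac{388}{144} - \frac{55}{8} = 388 \cdot \frac{1}{144} - \frac{55}{8} = \frac{97}{36} - \frac{55}{8} = - \frac{301}{72}$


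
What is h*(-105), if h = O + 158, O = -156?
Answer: -210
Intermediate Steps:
h = 2 (h = -156 + 158 = 2)
h*(-105) = 2*(-105) = -210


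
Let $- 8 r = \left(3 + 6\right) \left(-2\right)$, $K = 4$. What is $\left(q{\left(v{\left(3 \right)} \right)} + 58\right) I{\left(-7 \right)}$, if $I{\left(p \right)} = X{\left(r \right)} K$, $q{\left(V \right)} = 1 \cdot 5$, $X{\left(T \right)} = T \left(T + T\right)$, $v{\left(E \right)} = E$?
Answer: $\frac{5103}{2} \approx 2551.5$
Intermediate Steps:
$r = \frac{9}{4}$ ($r = - \frac{\left(3 + 6\right) \left(-2\right)}{8} = - \frac{9 \left(-2\right)}{8} = \left(- \frac{1}{8}\right) \left(-18\right) = \frac{9}{4} \approx 2.25$)
$X{\left(T \right)} = 2 T^{2}$ ($X{\left(T \right)} = T 2 T = 2 T^{2}$)
$q{\left(V \right)} = 5$
$I{\left(p \right)} = \frac{81}{2}$ ($I{\left(p \right)} = 2 \left(\frac{9}{4}\right)^{2} \cdot 4 = 2 \cdot \frac{81}{16} \cdot 4 = \frac{81}{8} \cdot 4 = \frac{81}{2}$)
$\left(q{\left(v{\left(3 \right)} \right)} + 58\right) I{\left(-7 \right)} = \left(5 + 58\right) \frac{81}{2} = 63 \cdot \frac{81}{2} = \frac{5103}{2}$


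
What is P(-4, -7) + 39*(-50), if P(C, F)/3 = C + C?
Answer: -1974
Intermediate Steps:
P(C, F) = 6*C (P(C, F) = 3*(C + C) = 3*(2*C) = 6*C)
P(-4, -7) + 39*(-50) = 6*(-4) + 39*(-50) = -24 - 1950 = -1974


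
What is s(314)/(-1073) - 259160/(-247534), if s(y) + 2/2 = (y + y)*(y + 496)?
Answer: -62818634453/132801991 ≈ -473.02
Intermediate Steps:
s(y) = -1 + 2*y*(496 + y) (s(y) = -1 + (y + y)*(y + 496) = -1 + (2*y)*(496 + y) = -1 + 2*y*(496 + y))
s(314)/(-1073) - 259160/(-247534) = (-1 + 2*314² + 992*314)/(-1073) - 259160/(-247534) = (-1 + 2*98596 + 311488)*(-1/1073) - 259160*(-1/247534) = (-1 + 197192 + 311488)*(-1/1073) + 129580/123767 = 508679*(-1/1073) + 129580/123767 = -508679/1073 + 129580/123767 = -62818634453/132801991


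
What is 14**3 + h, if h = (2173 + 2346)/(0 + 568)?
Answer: 1563111/568 ≈ 2752.0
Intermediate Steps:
h = 4519/568 ≈ 7.9560
14**3 + h = 14**3 + 4519/568 = 2744 + 4519/568 = 1563111/568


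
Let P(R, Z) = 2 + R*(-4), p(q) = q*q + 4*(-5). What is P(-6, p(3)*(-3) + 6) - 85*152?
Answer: -12894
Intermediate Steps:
p(q) = -20 + q**2 (p(q) = q**2 - 20 = -20 + q**2)
P(R, Z) = 2 - 4*R
P(-6, p(3)*(-3) + 6) - 85*152 = (2 - 4*(-6)) - 85*152 = (2 + 24) - 12920 = 26 - 12920 = -12894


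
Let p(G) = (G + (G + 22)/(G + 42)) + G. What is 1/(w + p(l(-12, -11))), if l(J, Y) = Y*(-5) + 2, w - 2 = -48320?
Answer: -99/4772117 ≈ -2.0746e-5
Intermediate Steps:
w = -48318 (w = 2 - 48320 = -48318)
l(J, Y) = 2 - 5*Y (l(J, Y) = -5*Y + 2 = 2 - 5*Y)
p(G) = 2*G + (22 + G)/(42 + G) (p(G) = (G + (22 + G)/(42 + G)) + G = 2*G + (22 + G)/(42 + G))
1/(w + p(l(-12, -11))) = 1/(-48318 + (22 + 2*(2 - 5*(-11))² + 85*(2 - 5*(-11)))/(42 + (2 - 5*(-11)))) = 1/(-48318 + (22 + 2*(2 + 55)² + 85*(2 + 55))/(42 + (2 + 55))) = 1/(-48318 + (22 + 2*57² + 85*57)/(42 + 57)) = 1/(-48318 + (22 + 2*3249 + 4845)/99) = 1/(-48318 + (22 + 6498 + 4845)/99) = 1/(-48318 + (1/99)*11365) = 1/(-48318 + 11365/99) = 1/(-4772117/99) = -99/4772117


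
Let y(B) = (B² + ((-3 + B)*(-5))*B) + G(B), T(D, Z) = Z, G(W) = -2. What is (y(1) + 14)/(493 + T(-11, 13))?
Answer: 1/22 ≈ 0.045455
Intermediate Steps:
y(B) = -2 + B² + B*(15 - 5*B) (y(B) = (B² + ((-3 + B)*(-5))*B) - 2 = (B² + (15 - 5*B)*B) - 2 = (B² + B*(15 - 5*B)) - 2 = -2 + B² + B*(15 - 5*B))
(y(1) + 14)/(493 + T(-11, 13)) = ((-2 - 4*1² + 15*1) + 14)/(493 + 13) = ((-2 - 4*1 + 15) + 14)/506 = ((-2 - 4 + 15) + 14)*(1/506) = (9 + 14)*(1/506) = 23*(1/506) = 1/22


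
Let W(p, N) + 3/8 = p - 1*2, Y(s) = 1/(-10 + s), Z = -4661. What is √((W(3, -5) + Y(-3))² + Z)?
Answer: I*√50410127/104 ≈ 68.269*I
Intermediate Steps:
W(p, N) = -19/8 + p (W(p, N) = -3/8 + (p - 1*2) = -3/8 + (p - 2) = -3/8 + (-2 + p) = -19/8 + p)
√((W(3, -5) + Y(-3))² + Z) = √(((-19/8 + 3) + 1/(-10 - 3))² - 4661) = √((5/8 + 1/(-13))² - 4661) = √((5/8 - 1/13)² - 4661) = √((57/104)² - 4661) = √(3249/10816 - 4661) = √(-50410127/10816) = I*√50410127/104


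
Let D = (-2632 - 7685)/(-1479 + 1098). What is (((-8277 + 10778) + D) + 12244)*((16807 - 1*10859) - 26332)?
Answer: -38241484736/127 ≈ -3.0111e+8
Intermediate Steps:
D = 3439/127 (D = -10317/(-381) = -10317*(-1/381) = 3439/127 ≈ 27.079)
(((-8277 + 10778) + D) + 12244)*((16807 - 1*10859) - 26332) = (((-8277 + 10778) + 3439/127) + 12244)*((16807 - 1*10859) - 26332) = ((2501 + 3439/127) + 12244)*((16807 - 10859) - 26332) = (321066/127 + 12244)*(5948 - 26332) = (1876054/127)*(-20384) = -38241484736/127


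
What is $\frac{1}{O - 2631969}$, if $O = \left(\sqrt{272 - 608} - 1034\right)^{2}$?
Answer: $\frac{i}{- 1563149 i + 8272 \sqrt{21}} \approx -6.3936 \cdot 10^{-7} + 1.5505 \cdot 10^{-8} i$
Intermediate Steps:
$O = \left(-1034 + 4 i \sqrt{21}\right)^{2}$ ($O = \left(\sqrt{-336} - 1034\right)^{2} = \left(4 i \sqrt{21} - 1034\right)^{2} = \left(-1034 + 4 i \sqrt{21}\right)^{2} \approx 1.0688 \cdot 10^{6} - 37907.0 i$)
$\frac{1}{O - 2631969} = \frac{1}{\left(1068820 - 8272 i \sqrt{21}\right) - 2631969} = \frac{1}{-1563149 - 8272 i \sqrt{21}}$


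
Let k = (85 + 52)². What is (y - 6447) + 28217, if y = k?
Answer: 40539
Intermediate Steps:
k = 18769 (k = 137² = 18769)
y = 18769
(y - 6447) + 28217 = (18769 - 6447) + 28217 = 12322 + 28217 = 40539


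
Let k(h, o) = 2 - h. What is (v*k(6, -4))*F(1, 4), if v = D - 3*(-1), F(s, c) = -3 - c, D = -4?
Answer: -28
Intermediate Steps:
v = -1 (v = -4 - 3*(-1) = -4 + 3 = -1)
(v*k(6, -4))*F(1, 4) = (-(2 - 1*6))*(-3 - 1*4) = (-(2 - 6))*(-3 - 4) = -1*(-4)*(-7) = 4*(-7) = -28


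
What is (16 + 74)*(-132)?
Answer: -11880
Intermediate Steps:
(16 + 74)*(-132) = 90*(-132) = -11880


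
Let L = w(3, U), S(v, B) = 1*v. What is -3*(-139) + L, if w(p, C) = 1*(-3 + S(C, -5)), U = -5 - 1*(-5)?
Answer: 414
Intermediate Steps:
U = 0 (U = -5 + 5 = 0)
S(v, B) = v
w(p, C) = -3 + C (w(p, C) = 1*(-3 + C) = -3 + C)
L = -3 (L = -3 + 0 = -3)
-3*(-139) + L = -3*(-139) - 3 = 417 - 3 = 414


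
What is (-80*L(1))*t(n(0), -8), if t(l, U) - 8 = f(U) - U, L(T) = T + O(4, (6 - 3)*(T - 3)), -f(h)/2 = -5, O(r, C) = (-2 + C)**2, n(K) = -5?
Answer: -135200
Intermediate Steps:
f(h) = 10 (f(h) = -2*(-5) = 10)
L(T) = T + (-11 + 3*T)**2 (L(T) = T + (-2 + (6 - 3)*(T - 3))**2 = T + (-2 + 3*(-3 + T))**2 = T + (-2 + (-9 + 3*T))**2 = T + (-11 + 3*T)**2)
t(l, U) = 18 - U (t(l, U) = 8 + (10 - U) = 18 - U)
(-80*L(1))*t(n(0), -8) = (-80*(1 + (-11 + 3*1)**2))*(18 - 1*(-8)) = (-80*(1 + (-11 + 3)**2))*(18 + 8) = -80*(1 + (-8)**2)*26 = -80*(1 + 64)*26 = -80*65*26 = -5200*26 = -135200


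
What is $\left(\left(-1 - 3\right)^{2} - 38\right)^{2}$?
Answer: $484$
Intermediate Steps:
$\left(\left(-1 - 3\right)^{2} - 38\right)^{2} = \left(\left(-4\right)^{2} - 38\right)^{2} = \left(16 - 38\right)^{2} = \left(-22\right)^{2} = 484$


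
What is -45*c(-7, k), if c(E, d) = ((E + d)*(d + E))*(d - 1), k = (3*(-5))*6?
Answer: 38529855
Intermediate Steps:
k = -90 (k = -15*6 = -90)
c(E, d) = (E + d)²*(-1 + d) (c(E, d) = ((E + d)*(E + d))*(-1 + d) = (E + d)²*(-1 + d))
-45*c(-7, k) = -45*(-7 - 90)²*(-1 - 90) = -45*(-97)²*(-91) = -423405*(-91) = -45*(-856219) = 38529855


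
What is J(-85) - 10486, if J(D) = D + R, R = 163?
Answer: -10408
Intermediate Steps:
J(D) = 163 + D (J(D) = D + 163 = 163 + D)
J(-85) - 10486 = (163 - 85) - 10486 = 78 - 10486 = -10408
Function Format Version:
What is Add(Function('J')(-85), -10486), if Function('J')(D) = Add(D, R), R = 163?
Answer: -10408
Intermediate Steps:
Function('J')(D) = Add(163, D) (Function('J')(D) = Add(D, 163) = Add(163, D))
Add(Function('J')(-85), -10486) = Add(Add(163, -85), -10486) = Add(78, -10486) = -10408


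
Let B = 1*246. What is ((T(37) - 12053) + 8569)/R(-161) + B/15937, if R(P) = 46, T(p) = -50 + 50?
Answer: -27756596/366551 ≈ -75.724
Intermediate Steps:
T(p) = 0
B = 246
((T(37) - 12053) + 8569)/R(-161) + B/15937 = ((0 - 12053) + 8569)/46 + 246/15937 = (-12053 + 8569)*(1/46) + 246*(1/15937) = -3484*1/46 + 246/15937 = -1742/23 + 246/15937 = -27756596/366551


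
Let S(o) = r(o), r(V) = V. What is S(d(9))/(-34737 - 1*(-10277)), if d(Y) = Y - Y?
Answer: 0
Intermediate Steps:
d(Y) = 0
S(o) = o
S(d(9))/(-34737 - 1*(-10277)) = 0/(-34737 - 1*(-10277)) = 0/(-34737 + 10277) = 0/(-24460) = 0*(-1/24460) = 0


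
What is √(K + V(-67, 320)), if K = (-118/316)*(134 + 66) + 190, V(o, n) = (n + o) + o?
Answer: 2*√470129/79 ≈ 17.358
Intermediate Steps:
V(o, n) = n + 2*o
K = 9110/79 (K = -118*1/316*200 + 190 = -59/158*200 + 190 = -5900/79 + 190 = 9110/79 ≈ 115.32)
√(K + V(-67, 320)) = √(9110/79 + (320 + 2*(-67))) = √(9110/79 + (320 - 134)) = √(9110/79 + 186) = √(23804/79) = 2*√470129/79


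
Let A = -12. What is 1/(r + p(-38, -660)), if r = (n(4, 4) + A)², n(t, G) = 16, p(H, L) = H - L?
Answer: 1/638 ≈ 0.0015674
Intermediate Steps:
r = 16 (r = (16 - 12)² = 4² = 16)
1/(r + p(-38, -660)) = 1/(16 + (-38 - 1*(-660))) = 1/(16 + (-38 + 660)) = 1/(16 + 622) = 1/638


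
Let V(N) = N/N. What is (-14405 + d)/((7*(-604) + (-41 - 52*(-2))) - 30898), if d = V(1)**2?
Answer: 14404/35063 ≈ 0.41080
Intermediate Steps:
V(N) = 1
d = 1 (d = 1**2 = 1)
(-14405 + d)/((7*(-604) + (-41 - 52*(-2))) - 30898) = (-14405 + 1)/((7*(-604) + (-41 - 52*(-2))) - 30898) = -14404/((-4228 + (-41 + 104)) - 30898) = -14404/((-4228 + 63) - 30898) = -14404/(-4165 - 30898) = -14404/(-35063) = -14404*(-1/35063) = 14404/35063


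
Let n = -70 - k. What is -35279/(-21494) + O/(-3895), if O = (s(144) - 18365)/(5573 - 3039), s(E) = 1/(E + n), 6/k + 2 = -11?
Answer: 15338223889619/9334348118480 ≈ 1.6432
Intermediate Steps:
k = -6/13 (k = 6/(-2 - 11) = 6/(-13) = 6*(-1/13) = -6/13 ≈ -0.46154)
n = -904/13 (n = -70 - 1*(-6/13) = -70 + 6/13 = -904/13 ≈ -69.538)
s(E) = 1/(-904/13 + E) (s(E) = 1/(E - 904/13) = 1/(-904/13 + E))
O = -17777307/2452912 (O = (13/(-904 + 13*144) - 18365)/(5573 - 3039) = (13/(-904 + 1872) - 18365)/2534 = (13/968 - 18365)*(1/2534) = -17777307/968*1/2534 = -17777307/2452912 ≈ -7.2474)
-35279/(-21494) + O/(-3895) = -35279/(-21494) - 17777307/2452912/(-3895) = -35279*(-1/21494) - 17777307/2452912*(-1/3895) = 35279/21494 + 17777307/9554092240 = 15338223889619/9334348118480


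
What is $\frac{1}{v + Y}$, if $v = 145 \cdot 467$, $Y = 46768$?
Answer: $\frac{1}{114483} \approx 8.7349 \cdot 10^{-6}$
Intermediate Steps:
$v = 67715$
$\frac{1}{v + Y} = \frac{1}{67715 + 46768} = \frac{1}{114483}$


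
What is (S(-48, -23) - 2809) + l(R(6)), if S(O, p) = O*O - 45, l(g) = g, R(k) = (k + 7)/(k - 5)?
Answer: -537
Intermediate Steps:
R(k) = (7 + k)/(-5 + k)
S(O, p) = -45 + O² (S(O, p) = O² - 45 = -45 + O²)
(S(-48, -23) - 2809) + l(R(6)) = ((-45 + (-48)²) - 2809) + (7 + 6)/(-5 + 6) = ((-45 + 2304) - 2809) + 13/1 = (2259 - 2809) + 1*13 = -550 + 13 = -537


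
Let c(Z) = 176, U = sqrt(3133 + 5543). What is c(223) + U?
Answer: 176 + 6*sqrt(241) ≈ 269.15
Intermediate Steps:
U = 6*sqrt(241) (U = sqrt(8676) = 6*sqrt(241) ≈ 93.145)
c(223) + U = 176 + 6*sqrt(241)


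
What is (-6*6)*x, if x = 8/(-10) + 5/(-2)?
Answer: 594/5 ≈ 118.80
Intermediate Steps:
x = -33/10 (x = 8*(-⅒) + 5*(-½) = -⅘ - 5/2 = -33/10 ≈ -3.3000)
(-6*6)*x = -6*6*(-33/10) = -36*(-33/10) = 594/5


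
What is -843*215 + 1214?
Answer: -180031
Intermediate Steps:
-843*215 + 1214 = -181245 + 1214 = -180031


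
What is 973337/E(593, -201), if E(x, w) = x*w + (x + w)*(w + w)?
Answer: -973337/276777 ≈ -3.5167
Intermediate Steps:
E(x, w) = w*x + 2*w*(w + x) (E(x, w) = w*x + (w + x)*(2*w) = w*x + 2*w*(w + x))
973337/E(593, -201) = 973337/((-201*(2*(-201) + 3*593))) = 973337/((-201*(-402 + 1779))) = 973337/((-201*1377)) = 973337/(-276777) = 973337*(-1/276777) = -973337/276777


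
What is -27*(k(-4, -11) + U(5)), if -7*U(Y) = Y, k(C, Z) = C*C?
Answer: -2889/7 ≈ -412.71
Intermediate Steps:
k(C, Z) = C²
U(Y) = -Y/7
-27*(k(-4, -11) + U(5)) = -27*((-4)² - ⅐*5) = -27*(16 - 5/7) = -27*107/7 = -2889/7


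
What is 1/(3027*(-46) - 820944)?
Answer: -1/960186 ≈ -1.0415e-6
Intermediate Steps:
1/(3027*(-46) - 820944) = 1/(-139242 - 820944) = 1/(-960186) = -1/960186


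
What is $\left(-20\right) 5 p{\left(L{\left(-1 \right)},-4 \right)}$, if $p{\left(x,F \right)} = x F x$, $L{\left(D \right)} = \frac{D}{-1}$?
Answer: $400$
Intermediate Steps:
$L{\left(D \right)} = - D$ ($L{\left(D \right)} = D \left(-1\right) = - D$)
$p{\left(x,F \right)} = F x^{2}$ ($p{\left(x,F \right)} = F x x = F x^{2}$)
$\left(-20\right) 5 p{\left(L{\left(-1 \right)},-4 \right)} = \left(-20\right) 5 \left(- 4 \left(\left(-1\right) \left(-1\right)\right)^{2}\right) = - 100 \left(- 4 \cdot 1^{2}\right) = - 100 \left(\left(-4\right) 1\right) = \left(-100\right) \left(-4\right) = 400$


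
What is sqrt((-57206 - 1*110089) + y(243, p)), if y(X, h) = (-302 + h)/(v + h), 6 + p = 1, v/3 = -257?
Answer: I*sqrt(25185198922)/388 ≈ 409.02*I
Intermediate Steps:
v = -771 (v = 3*(-257) = -771)
p = -5 (p = -6 + 1 = -5)
y(X, h) = (-302 + h)/(-771 + h)
sqrt((-57206 - 1*110089) + y(243, p)) = sqrt((-57206 - 1*110089) + (-302 - 5)/(-771 - 5)) = sqrt((-57206 - 110089) - 307/(-776)) = sqrt(-167295 - 1/776*(-307)) = sqrt(-167295 + 307/776) = sqrt(-129820613/776) = I*sqrt(25185198922)/388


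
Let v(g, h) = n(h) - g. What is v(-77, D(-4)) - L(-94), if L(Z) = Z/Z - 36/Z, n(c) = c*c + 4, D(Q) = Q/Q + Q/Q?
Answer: 3930/47 ≈ 83.617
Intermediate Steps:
D(Q) = 2 (D(Q) = 1 + 1 = 2)
n(c) = 4 + c**2 (n(c) = c**2 + 4 = 4 + c**2)
L(Z) = 1 - 36/Z
v(g, h) = 4 + h**2 - g (v(g, h) = (4 + h**2) - g = 4 + h**2 - g)
v(-77, D(-4)) - L(-94) = (4 + 2**2 - 1*(-77)) - (-36 - 94)/(-94) = (4 + 4 + 77) - (-1)*(-130)/94 = 85 - 1*65/47 = 85 - 65/47 = 3930/47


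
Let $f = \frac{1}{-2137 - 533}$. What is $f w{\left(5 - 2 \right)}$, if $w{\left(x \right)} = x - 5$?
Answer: $\frac{1}{1335} \approx 0.00074906$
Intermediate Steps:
$w{\left(x \right)} = -5 + x$ ($w{\left(x \right)} = x - 5 = -5 + x$)
$f = - \frac{1}{2670}$ ($f = \frac{1}{-2137 - 533} = \frac{1}{-2670} = - \frac{1}{2670} \approx -0.00037453$)
$f w{\left(5 - 2 \right)} = - \frac{-5 + \left(5 - 2\right)}{2670} = - \frac{-5 + 3}{2670} = \left(- \frac{1}{2670}\right) \left(-2\right) = \frac{1}{1335}$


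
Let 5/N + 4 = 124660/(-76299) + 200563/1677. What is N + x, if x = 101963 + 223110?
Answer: 316011910713556/972125855 ≈ 3.2507e+5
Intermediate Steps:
x = 325073
N = 42651141/972125855 (N = 5/(-4 + (124660/(-76299) + 200563/1677)) = 5/(-4 + (124660*(-1/76299) + 200563*(1/1677))) = 5/(-4 + (-124660/76299 + 200563/1677)) = 5/(-4 + 5031233839/42651141) = 5/(4860629275/42651141) = 5*(42651141/4860629275) = 42651141/972125855 ≈ 0.043874)
N + x = 42651141/972125855 + 325073 = 316011910713556/972125855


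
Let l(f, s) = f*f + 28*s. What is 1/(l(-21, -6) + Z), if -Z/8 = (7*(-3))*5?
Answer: 1/1113 ≈ 0.00089847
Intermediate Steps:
l(f, s) = f**2 + 28*s
Z = 840 (Z = -8*7*(-3)*5 = -(-168)*5 = -8*(-105) = 840)
1/(l(-21, -6) + Z) = 1/(((-21)**2 + 28*(-6)) + 840) = 1/((441 - 168) + 840) = 1/(273 + 840) = 1/1113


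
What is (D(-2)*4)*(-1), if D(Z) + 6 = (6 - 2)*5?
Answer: -56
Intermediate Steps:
D(Z) = 14 (D(Z) = -6 + (6 - 2)*5 = -6 + 4*5 = -6 + 20 = 14)
(D(-2)*4)*(-1) = (14*4)*(-1) = 56*(-1) = -56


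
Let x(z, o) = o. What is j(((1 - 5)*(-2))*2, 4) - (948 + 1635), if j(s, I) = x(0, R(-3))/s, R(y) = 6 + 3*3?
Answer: -41313/16 ≈ -2582.1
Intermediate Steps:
R(y) = 15 (R(y) = 6 + 9 = 15)
j(s, I) = 15/s
j(((1 - 5)*(-2))*2, 4) - (948 + 1635) = 15/((((1 - 5)*(-2))*2)) - (948 + 1635) = 15/((-4*(-2)*2)) - 1*2583 = 15/((8*2)) - 2583 = 15/16 - 2583 = -41313/16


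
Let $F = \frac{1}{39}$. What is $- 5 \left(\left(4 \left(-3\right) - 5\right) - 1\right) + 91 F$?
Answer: $\frac{277}{3} \approx 92.333$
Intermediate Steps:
$F = \frac{1}{39} \approx 0.025641$
$- 5 \left(\left(4 \left(-3\right) - 5\right) - 1\right) + 91 F = - 5 \left(\left(4 \left(-3\right) - 5\right) - 1\right) + 91 \cdot \frac{1}{39} = - 5 \left(\left(-12 - 5\right) - 1\right) + \frac{7}{3} = - 5 \left(-17 - 1\right) + \frac{7}{3} = \left(-5\right) \left(-18\right) + \frac{7}{3} = 90 + \frac{7}{3} = \frac{277}{3}$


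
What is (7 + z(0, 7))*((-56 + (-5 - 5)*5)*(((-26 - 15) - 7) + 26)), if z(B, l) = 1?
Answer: 18656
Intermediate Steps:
(7 + z(0, 7))*((-56 + (-5 - 5)*5)*(((-26 - 15) - 7) + 26)) = (7 + 1)*((-56 + (-5 - 5)*5)*(((-26 - 15) - 7) + 26)) = 8*((-56 - 10*5)*((-41 - 7) + 26)) = 8*((-56 - 50)*(-48 + 26)) = 8*(-106*(-22)) = 8*2332 = 18656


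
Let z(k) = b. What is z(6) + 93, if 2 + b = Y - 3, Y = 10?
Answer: 98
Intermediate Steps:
b = 5 (b = -2 + (10 - 3) = -2 + 7 = 5)
z(k) = 5
z(6) + 93 = 5 + 93 = 98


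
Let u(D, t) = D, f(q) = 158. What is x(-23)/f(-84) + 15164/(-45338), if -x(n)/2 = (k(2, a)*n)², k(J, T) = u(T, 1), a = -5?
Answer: -300396503/1790851 ≈ -167.74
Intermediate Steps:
k(J, T) = T
x(n) = -50*n² (x(n) = -2*25*n² = -50*n²)
x(-23)/f(-84) + 15164/(-45338) = -50*(-23)²/158 + 15164/(-45338) = -50*529*(1/158) + 15164*(-1/45338) = -26450*1/158 - 7582/22669 = -13225/79 - 7582/22669 = -300396503/1790851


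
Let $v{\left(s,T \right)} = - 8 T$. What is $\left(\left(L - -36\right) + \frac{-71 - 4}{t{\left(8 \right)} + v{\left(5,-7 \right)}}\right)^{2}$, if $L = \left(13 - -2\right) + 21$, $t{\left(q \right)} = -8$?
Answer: $\frac{1270129}{256} \approx 4961.4$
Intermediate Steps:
$L = 36$ ($L = \left(13 + 2\right) + 21 = 15 + 21 = 36$)
$\left(\left(L - -36\right) + \frac{-71 - 4}{t{\left(8 \right)} + v{\left(5,-7 \right)}}\right)^{2} = \left(\left(36 - -36\right) + \frac{-71 - 4}{-8 - -56}\right)^{2} = \left(\left(36 + 36\right) - \frac{75}{-8 + 56}\right)^{2} = \left(72 - \frac{75}{48}\right)^{2} = \left(72 - \frac{25}{16}\right)^{2} = \left(\frac{1127}{16}\right)^{2} = \frac{1270129}{256}$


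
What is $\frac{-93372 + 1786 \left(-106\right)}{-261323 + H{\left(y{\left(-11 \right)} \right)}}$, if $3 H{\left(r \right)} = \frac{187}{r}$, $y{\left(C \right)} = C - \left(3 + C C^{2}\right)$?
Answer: $\frac{558450144}{516243493} \approx 1.0818$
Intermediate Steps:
$y{\left(C \right)} = -3 + C - C^{3}$ ($y{\left(C \right)} = C - \left(3 + C^{3}\right) = -3 + C - C^{3}$)
$H{\left(r \right)} = \frac{187}{3 r}$ ($H{\left(r \right)} = \frac{187 \frac{1}{r}}{3} = \frac{187}{3 r}$)
$\frac{-93372 + 1786 \left(-106\right)}{-261323 + H{\left(y{\left(-11 \right)} \right)}} = \frac{-93372 + 1786 \left(-106\right)}{-261323 + \frac{187}{3 \left(-3 - 11 - \left(-11\right)^{3}\right)}} = \frac{-93372 - 189316}{-261323 + \frac{187}{3 \left(-3 - 11 - -1331\right)}} = - \frac{282688}{-261323 + \frac{187}{3 \left(-3 - 11 + 1331\right)}} = - \frac{282688}{-261323 + \frac{187}{3 \cdot 1317}} = - \frac{282688}{-261323 + \frac{187}{3} \cdot \frac{1}{1317}} = - \frac{282688}{-261323 + \frac{187}{3951}} = - \frac{282688}{- \frac{1032486986}{3951}} = \left(-282688\right) \left(- \frac{3951}{1032486986}\right) = \frac{558450144}{516243493}$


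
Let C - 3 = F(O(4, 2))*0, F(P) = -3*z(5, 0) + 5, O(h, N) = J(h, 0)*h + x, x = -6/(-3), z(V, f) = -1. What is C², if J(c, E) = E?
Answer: 9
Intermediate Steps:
x = 2 (x = -6*(-1)/3 = -3*(-⅔) = 2)
O(h, N) = 2 (O(h, N) = 0*h + 2 = 0 + 2 = 2)
F(P) = 8 (F(P) = -3*(-1) + 5 = 3 + 5 = 8)
C = 3 (C = 3 + 8*0 = 3 + 0 = 3)
C² = 3² = 9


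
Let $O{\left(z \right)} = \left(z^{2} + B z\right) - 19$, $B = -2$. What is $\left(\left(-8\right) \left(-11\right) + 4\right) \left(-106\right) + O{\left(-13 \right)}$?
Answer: $-9576$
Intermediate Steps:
$O{\left(z \right)} = -19 + z^{2} - 2 z$ ($O{\left(z \right)} = \left(z^{2} - 2 z\right) - 19 = -19 + z^{2} - 2 z$)
$\left(\left(-8\right) \left(-11\right) + 4\right) \left(-106\right) + O{\left(-13 \right)} = \left(\left(-8\right) \left(-11\right) + 4\right) \left(-106\right) - \left(-7 - 169\right) = \left(88 + 4\right) \left(-106\right) + \left(-19 + 169 + 26\right) = 92 \left(-106\right) + 176 = -9752 + 176 = -9576$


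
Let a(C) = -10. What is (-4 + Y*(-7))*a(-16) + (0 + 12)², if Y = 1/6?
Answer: 587/3 ≈ 195.67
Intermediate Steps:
Y = ⅙ ≈ 0.16667
(-4 + Y*(-7))*a(-16) + (0 + 12)² = (-4 + (⅙)*(-7))*(-10) + (0 + 12)² = (-4 - 7/6)*(-10) + 12² = -31/6*(-10) + 144 = 155/3 + 144 = 587/3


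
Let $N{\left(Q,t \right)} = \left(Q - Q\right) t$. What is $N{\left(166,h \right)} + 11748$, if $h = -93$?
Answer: $11748$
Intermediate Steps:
$N{\left(Q,t \right)} = 0$ ($N{\left(Q,t \right)} = 0 t = 0$)
$N{\left(166,h \right)} + 11748 = 0 + 11748 = 11748$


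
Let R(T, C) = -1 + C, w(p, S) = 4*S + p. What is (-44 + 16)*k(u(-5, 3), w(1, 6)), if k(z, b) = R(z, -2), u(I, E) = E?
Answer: 84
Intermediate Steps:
w(p, S) = p + 4*S
k(z, b) = -3 (k(z, b) = -1 - 2 = -3)
(-44 + 16)*k(u(-5, 3), w(1, 6)) = (-44 + 16)*(-3) = -28*(-3) = 84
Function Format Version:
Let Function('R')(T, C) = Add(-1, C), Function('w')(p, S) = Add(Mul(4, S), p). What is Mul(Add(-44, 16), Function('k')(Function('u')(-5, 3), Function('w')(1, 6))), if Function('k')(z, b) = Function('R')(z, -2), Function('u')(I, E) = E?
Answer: 84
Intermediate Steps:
Function('w')(p, S) = Add(p, Mul(4, S))
Function('k')(z, b) = -3 (Function('k')(z, b) = Add(-1, -2) = -3)
Mul(Add(-44, 16), Function('k')(Function('u')(-5, 3), Function('w')(1, 6))) = Mul(Add(-44, 16), -3) = Mul(-28, -3) = 84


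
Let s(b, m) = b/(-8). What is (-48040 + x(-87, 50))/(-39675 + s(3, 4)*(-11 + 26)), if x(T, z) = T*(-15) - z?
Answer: 24952/21163 ≈ 1.1790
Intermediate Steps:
x(T, z) = -z - 15*T (x(T, z) = -15*T - z = -z - 15*T)
s(b, m) = -b/8 (s(b, m) = b*(-⅛) = -b/8)
(-48040 + x(-87, 50))/(-39675 + s(3, 4)*(-11 + 26)) = (-48040 + (-1*50 - 15*(-87)))/(-39675 + (-⅛*3)*(-11 + 26)) = (-48040 + (-50 + 1305))/(-39675 - 3/8*15) = (-48040 + 1255)/(-39675 - 45/8) = -46785/(-317445/8) = -46785*(-8/317445) = 24952/21163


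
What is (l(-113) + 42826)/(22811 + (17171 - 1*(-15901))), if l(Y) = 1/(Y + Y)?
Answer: 9678675/12629558 ≈ 0.76635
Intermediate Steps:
l(Y) = 1/(2*Y)
(l(-113) + 42826)/(22811 + (17171 - 1*(-15901))) = ((½)/(-113) + 42826)/(22811 + (17171 - 1*(-15901))) = ((½)*(-1/113) + 42826)/(22811 + (17171 + 15901)) = (-1/226 + 42826)/(22811 + 33072) = (9678675/226)/55883 = (9678675/226)*(1/55883) = 9678675/12629558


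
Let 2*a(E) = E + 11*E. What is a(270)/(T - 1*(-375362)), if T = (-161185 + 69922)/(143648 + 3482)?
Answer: 238350600/55226919797 ≈ 0.0043158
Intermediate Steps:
T = -91263/147130 ≈ -0.62029
a(E) = 6*E (a(E) = (E + 11*E)/2 = (12*E)/2 = 6*E)
a(270)/(T - 1*(-375362)) = (6*270)/(-91263/147130 - 1*(-375362)) = 1620/(-91263/147130 + 375362) = 1620/(55226919797/147130) = 1620*(147130/55226919797) = 238350600/55226919797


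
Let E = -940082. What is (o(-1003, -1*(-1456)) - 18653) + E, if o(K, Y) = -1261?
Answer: -959996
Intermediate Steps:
(o(-1003, -1*(-1456)) - 18653) + E = (-1261 - 18653) - 940082 = -19914 - 940082 = -959996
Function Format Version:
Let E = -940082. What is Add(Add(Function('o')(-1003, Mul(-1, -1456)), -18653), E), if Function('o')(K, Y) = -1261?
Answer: -959996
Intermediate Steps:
Add(Add(Function('o')(-1003, Mul(-1, -1456)), -18653), E) = Add(Add(-1261, -18653), -940082) = Add(-19914, -940082) = -959996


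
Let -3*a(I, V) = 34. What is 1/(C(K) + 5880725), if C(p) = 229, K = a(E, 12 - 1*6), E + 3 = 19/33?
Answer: 1/5880954 ≈ 1.7004e-7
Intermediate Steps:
E = -80/33 (E = -3 + 19/33 = -80/33 ≈ -2.4242)
a(I, V) = -34/3 (a(I, V) = -1/3*34 = -34/3)
K = -34/3 ≈ -11.333
1/(C(K) + 5880725) = 1/(229 + 5880725) = 1/5880954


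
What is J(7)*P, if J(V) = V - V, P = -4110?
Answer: 0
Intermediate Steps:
J(V) = 0
J(7)*P = 0*(-4110) = 0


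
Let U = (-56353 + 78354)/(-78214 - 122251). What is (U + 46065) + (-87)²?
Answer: 10751717809/200465 ≈ 53634.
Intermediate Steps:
U = -22001/200465 (U = 22001/(-200465) = 22001*(-1/200465) = -22001/200465 ≈ -0.10975)
(U + 46065) + (-87)² = (-22001/200465 + 46065) + (-87)² = 9234398224/200465 + 7569 = 10751717809/200465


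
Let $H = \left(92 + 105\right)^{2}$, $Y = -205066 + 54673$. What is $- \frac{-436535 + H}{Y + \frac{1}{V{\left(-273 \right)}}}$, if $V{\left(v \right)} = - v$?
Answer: $- \frac{54289599}{20528644} \approx -2.6446$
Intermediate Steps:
$Y = -150393$
$H = 38809$ ($H = 197^{2} = 38809$)
$- \frac{-436535 + H}{Y + \frac{1}{V{\left(-273 \right)}}} = - \frac{-436535 + 38809}{-150393 + \frac{1}{\left(-1\right) \left(-273\right)}} = - \frac{-397726}{-150393 + \frac{1}{273}} = - \frac{-397726}{- \frac{41057288}{273}} = - \frac{\left(-397726\right) \left(-273\right)}{41057288} = \left(-1\right) \frac{54289599}{20528644} = - \frac{54289599}{20528644}$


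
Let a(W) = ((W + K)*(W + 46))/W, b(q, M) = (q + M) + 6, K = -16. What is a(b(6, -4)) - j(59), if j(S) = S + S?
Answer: -172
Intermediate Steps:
j(S) = 2*S
b(q, M) = 6 + M + q (b(q, M) = (M + q) + 6 = 6 + M + q)
a(W) = (-16 + W)*(46 + W)/W (a(W) = ((W - 16)*(W + 46))/W = ((-16 + W)*(46 + W))/W = (-16 + W)*(46 + W)/W)
a(b(6, -4)) - j(59) = (30 + (6 - 4 + 6) - 736/(6 - 4 + 6)) - 2*59 = (30 + 8 - 736/8) - 1*118 = (30 + 8 - 736*1/8) - 118 = (30 + 8 - 92) - 118 = -54 - 118 = -172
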